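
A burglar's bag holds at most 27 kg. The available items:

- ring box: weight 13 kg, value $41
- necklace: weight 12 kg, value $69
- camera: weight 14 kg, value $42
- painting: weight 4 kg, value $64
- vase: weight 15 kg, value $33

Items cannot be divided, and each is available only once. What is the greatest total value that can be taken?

This is a 0/1 knapsack; check combinations near the capacity.
- necklace+painting: weight 12+4=16, value 69+64=133
- necklace+camera: weight 12+14=26, value 69+42=111
- ring box+necklace: weight 13+12=25, value 41+69=110
- camera+painting: weight 14+4=18, value 42+64=106
Best: $133.

$133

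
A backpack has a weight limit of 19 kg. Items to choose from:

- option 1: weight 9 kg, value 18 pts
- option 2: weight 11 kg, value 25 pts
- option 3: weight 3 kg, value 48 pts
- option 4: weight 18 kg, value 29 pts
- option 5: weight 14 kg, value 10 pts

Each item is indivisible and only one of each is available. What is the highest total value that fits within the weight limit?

73 pts

Check high-value combinations within 19 kg:
- option 2+option 3: weight 11+3=14, value 25+48=73
- option 1+option 3: weight 9+3=12, value 18+48=66
- option 3+option 5: weight 3+14=17, value 48+10=58
- option 3: weight 3, value 48
Best: 73 pts.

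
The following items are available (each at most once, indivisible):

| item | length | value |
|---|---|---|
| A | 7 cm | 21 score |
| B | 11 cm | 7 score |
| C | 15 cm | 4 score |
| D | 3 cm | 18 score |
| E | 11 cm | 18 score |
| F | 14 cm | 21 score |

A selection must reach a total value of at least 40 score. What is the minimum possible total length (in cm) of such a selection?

Subsets with value ≥ 40, sorted by total length:
- A+D+E: length 21, value 57
- A+B+D: length 21, value 46
Minimum length: 21 cm.

21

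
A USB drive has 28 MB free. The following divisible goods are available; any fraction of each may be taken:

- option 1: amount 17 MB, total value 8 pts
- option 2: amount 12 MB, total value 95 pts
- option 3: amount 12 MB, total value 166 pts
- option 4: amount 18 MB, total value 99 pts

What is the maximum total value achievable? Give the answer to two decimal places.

283.00

Take in order of value per unit:
- option 3 (166/12 per unit): all 12 → value 166, running total 166.00
- option 2 (95/12 per unit): all 12 → value 95, running total 261.00
- option 4 (99/18 per unit): 4 of 18 → value 4×99/18 = 22.0000, running total 283.00
Total 283.00.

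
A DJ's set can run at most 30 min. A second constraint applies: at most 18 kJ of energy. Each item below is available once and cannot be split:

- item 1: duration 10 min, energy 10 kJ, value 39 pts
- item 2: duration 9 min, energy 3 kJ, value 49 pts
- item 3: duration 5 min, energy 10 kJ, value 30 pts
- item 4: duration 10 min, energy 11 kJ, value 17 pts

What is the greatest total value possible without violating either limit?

Feasible sets respecting both limits:
- item 1+item 2: duration 19, energy 13, value 88
- item 2+item 3: duration 14, energy 13, value 79
- item 2+item 4: duration 19, energy 14, value 66
Best: 88 pts.

88 pts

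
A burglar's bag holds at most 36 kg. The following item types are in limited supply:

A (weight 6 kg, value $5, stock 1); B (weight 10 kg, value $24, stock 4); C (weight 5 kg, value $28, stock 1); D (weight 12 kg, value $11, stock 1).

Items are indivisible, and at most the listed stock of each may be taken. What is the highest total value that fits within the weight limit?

$100

Best selections within weight 36 and stock limits:
- 3×B + 1×C: weight 35, value 100
- 1×A + 2×B + 1×C: weight 31, value 81
Best: $100.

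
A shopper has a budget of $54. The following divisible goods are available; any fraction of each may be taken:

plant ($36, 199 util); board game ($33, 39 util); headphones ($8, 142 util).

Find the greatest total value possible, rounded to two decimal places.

Take in order of value per unit:
- headphones (142/8 per unit): all 8 → value 142, running total 142.00
- plant (199/36 per unit): all 36 → value 199, running total 341.00
- board game (39/33 per unit): 10 of 33 → value 10×39/33 = 11.8182, running total 352.82
Total 352.82.

352.82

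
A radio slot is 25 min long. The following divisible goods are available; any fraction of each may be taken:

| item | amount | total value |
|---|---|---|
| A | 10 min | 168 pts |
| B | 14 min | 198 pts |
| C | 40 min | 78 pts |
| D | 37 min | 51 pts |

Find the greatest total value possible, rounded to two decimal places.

367.95

Take in order of value per unit:
- A (168/10 per unit): all 10 → value 168, running total 168.00
- B (198/14 per unit): all 14 → value 198, running total 366.00
- C (78/40 per unit): 1 of 40 → value 1×78/40 = 1.9500, running total 367.95
Total 367.95.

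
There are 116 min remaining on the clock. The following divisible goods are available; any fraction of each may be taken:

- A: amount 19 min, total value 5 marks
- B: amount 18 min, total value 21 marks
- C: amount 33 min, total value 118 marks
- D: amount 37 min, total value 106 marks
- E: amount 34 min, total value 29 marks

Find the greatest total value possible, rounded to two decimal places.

268.88

Take in order of value per unit:
- C (118/33 per unit): all 33 → value 118, running total 118.00
- D (106/37 per unit): all 37 → value 106, running total 224.00
- B (21/18 per unit): all 18 → value 21, running total 245.00
- E (29/34 per unit): 28 of 34 → value 28×29/34 = 23.8824, running total 268.88
Total 268.88.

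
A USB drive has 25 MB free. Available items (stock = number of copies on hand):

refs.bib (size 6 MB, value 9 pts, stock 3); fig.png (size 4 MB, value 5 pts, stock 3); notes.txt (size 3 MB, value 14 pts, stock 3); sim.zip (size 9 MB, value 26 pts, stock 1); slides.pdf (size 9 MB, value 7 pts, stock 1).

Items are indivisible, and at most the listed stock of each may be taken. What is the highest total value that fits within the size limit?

77 pts

Best selections within size 25 and stock limits:
- 1×refs.bib + 3×notes.txt + 1×sim.zip: size 24, value 77
- 1×fig.png + 3×notes.txt + 1×sim.zip: size 22, value 73
- 3×notes.txt + 1×sim.zip: size 18, value 68
- 1×refs.bib + 1×fig.png + 2×notes.txt + 1×sim.zip: size 25, value 68
Best: 77 pts.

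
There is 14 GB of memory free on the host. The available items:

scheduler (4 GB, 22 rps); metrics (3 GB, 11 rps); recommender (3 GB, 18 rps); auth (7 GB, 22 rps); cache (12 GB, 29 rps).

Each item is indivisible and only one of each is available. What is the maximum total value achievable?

Check high-value combinations within 14 GB:
- scheduler+recommender+auth: memory 4+3+7=14, value 22+18+22=62
- scheduler+metrics+auth: memory 4+3+7=14, value 22+11+22=55
- scheduler+metrics+recommender: memory 4+3+3=10, value 22+11+18=51
Best: 62 rps.

62 rps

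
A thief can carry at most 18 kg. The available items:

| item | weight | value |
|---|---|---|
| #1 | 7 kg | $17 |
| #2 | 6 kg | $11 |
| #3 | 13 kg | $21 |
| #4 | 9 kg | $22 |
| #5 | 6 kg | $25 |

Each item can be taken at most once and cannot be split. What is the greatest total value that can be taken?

$47

Check high-value combinations within 18 kg:
- #4+#5: weight 9+6=15, value 22+25=47
- #1+#5: weight 7+6=13, value 17+25=42
- #1+#4: weight 7+9=16, value 17+22=39
- #2+#5: weight 6+6=12, value 11+25=36
- #2+#4: weight 6+9=15, value 11+22=33
Best: $47.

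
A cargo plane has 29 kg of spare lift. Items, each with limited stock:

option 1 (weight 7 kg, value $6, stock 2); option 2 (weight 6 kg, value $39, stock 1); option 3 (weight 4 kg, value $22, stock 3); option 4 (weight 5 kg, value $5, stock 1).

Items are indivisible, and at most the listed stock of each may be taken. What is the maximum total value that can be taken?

Top feasible selections:
- 1×option 1 + 1×option 2 + 3×option 3: weight 25, value 111
- 1×option 2 + 3×option 3 + 1×option 4: weight 23, value 110
- 1×option 2 + 3×option 3: weight 18, value 105
Best: $111.

$111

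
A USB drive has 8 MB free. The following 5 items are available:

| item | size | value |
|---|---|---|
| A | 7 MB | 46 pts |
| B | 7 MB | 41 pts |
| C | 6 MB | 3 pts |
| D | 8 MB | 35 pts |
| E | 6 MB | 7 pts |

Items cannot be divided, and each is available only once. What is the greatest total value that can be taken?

Check high-value combinations within 8 MB:
- A: size 7, value 46
- B: size 7, value 41
- D: size 8, value 35
- E: size 6, value 7
Best: 46 pts.

46 pts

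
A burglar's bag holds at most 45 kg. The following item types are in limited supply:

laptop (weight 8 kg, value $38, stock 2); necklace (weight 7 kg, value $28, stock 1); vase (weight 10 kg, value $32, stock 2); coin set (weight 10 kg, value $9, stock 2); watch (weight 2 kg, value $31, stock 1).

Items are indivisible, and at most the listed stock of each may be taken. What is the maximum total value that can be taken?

$199

Top feasible selections:
- 2×laptop + 1×necklace + 2×vase + 1×watch: weight 45, value 199
- 2×laptop + 1×necklace + 1×vase + 1×coin set + 1×watch: weight 45, value 176
Best: $199.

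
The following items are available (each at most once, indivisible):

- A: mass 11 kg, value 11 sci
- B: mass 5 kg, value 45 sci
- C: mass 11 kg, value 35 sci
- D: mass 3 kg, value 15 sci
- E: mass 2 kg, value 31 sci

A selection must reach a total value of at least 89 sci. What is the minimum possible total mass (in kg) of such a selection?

Subsets with value ≥ 89, sorted by total mass:
- B+D+E: mass 10, value 91
- B+C+E: mass 18, value 111
Minimum mass: 10 kg.

10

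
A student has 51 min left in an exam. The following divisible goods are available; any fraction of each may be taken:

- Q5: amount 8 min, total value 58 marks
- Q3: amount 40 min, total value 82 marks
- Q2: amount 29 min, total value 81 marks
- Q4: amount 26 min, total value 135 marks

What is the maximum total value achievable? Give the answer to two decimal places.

240.48

Take in order of value per unit:
- Q5 (58/8 per unit): all 8 → value 58, running total 58.00
- Q4 (135/26 per unit): all 26 → value 135, running total 193.00
- Q2 (81/29 per unit): 17 of 29 → value 17×81/29 = 47.4828, running total 240.48
Total 240.48.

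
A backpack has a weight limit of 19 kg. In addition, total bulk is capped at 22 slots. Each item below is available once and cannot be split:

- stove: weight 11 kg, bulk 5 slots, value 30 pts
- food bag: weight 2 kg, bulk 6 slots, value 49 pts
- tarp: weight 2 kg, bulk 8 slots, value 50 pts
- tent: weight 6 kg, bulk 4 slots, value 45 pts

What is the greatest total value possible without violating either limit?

Feasible sets respecting both limits:
- food bag+tarp+tent: weight 10, bulk 18, value 144
- stove+food bag+tarp: weight 15, bulk 19, value 129
- stove+tarp+tent: weight 19, bulk 17, value 125
Best: 144 pts.

144 pts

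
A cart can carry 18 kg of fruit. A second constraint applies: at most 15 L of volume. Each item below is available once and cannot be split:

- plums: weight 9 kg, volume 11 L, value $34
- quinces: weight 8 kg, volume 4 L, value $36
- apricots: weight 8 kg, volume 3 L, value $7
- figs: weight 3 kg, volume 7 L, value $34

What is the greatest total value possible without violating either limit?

Feasible sets respecting both limits:
- plums+quinces: weight 17, volume 15, value 70
- quinces+figs: weight 11, volume 11, value 70
- quinces+apricots: weight 16, volume 7, value 43
Best: $70.

$70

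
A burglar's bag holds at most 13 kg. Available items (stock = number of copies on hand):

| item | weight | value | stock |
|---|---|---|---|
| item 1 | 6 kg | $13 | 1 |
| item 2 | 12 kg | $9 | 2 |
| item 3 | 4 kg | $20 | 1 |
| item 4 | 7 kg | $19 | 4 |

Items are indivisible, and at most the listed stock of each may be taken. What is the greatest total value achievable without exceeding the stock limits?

Top feasible selections:
- 1×item 3 + 1×item 4: weight 11, value 39
- 1×item 1 + 1×item 3: weight 10, value 33
Best: $39.

$39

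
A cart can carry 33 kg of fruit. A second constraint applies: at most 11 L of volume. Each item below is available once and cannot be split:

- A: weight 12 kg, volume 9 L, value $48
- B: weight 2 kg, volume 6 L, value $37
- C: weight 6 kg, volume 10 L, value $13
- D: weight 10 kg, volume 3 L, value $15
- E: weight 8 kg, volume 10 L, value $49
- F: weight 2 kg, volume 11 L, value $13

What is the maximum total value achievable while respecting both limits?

$52

Feasible sets respecting both limits:
- B+D: weight 12, volume 9, value 52
- E: weight 8, volume 10, value 49
- A: weight 12, volume 9, value 48
Best: $52.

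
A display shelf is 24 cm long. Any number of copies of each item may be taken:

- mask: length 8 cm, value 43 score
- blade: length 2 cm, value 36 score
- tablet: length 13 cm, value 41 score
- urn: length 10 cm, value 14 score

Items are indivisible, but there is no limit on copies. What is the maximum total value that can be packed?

Best value-per-unit is blade at 36/2, and filling with it alone uses length 12×2=24. No mix of the others beats 12×36 = 432.

432 score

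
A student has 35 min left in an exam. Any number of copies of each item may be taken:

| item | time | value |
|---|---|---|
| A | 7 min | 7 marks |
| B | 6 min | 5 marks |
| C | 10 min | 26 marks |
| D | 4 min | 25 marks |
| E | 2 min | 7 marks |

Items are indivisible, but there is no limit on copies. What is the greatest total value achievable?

Best value-per-unit is D at 25/4; filling with it alone gives 8×25 = 200.
Optimal mix: 8×D + 1×E → time 34, value 207.

207 marks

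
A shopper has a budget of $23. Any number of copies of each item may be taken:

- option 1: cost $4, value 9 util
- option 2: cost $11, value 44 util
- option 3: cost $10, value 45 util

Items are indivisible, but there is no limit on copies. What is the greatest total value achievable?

Best value-per-unit is option 3 at 45/10, and filling with it alone uses cost 2×10=20. No mix of the others beats 2×45 = 90.

90 util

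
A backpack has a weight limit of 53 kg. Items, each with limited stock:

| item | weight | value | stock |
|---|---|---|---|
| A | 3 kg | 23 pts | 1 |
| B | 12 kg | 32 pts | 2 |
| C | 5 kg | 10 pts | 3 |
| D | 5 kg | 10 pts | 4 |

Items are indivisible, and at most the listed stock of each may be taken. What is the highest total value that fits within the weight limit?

137 pts

Best selections within weight 53 and stock limits:
- 1×A + 2×B + 1×C + 4×D: weight 52, value 137
- 1×A + 2×B + 2×C + 3×D: weight 52, value 137
- 1×A + 2×B + 3×C + 2×D: weight 52, value 137
Best: 137 pts.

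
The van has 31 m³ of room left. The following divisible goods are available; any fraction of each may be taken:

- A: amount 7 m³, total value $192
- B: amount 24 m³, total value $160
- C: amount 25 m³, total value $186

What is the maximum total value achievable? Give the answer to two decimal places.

Take in order of value per unit:
- A (192/7 per unit): all 7 → value 192, running total 192.00
- C (186/25 per unit): 24 of 25 → value 24×186/25 = 178.5600, running total 370.56
Total 370.56.

370.56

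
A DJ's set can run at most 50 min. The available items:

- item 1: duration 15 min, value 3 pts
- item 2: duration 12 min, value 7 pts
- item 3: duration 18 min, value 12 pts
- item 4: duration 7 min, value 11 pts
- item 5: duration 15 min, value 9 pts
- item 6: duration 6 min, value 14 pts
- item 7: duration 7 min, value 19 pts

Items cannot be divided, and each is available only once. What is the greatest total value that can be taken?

63 pts

Check high-value combinations within 50 min:
- item 2+item 3+item 4+item 6+item 7: duration 12+18+7+6+7=50, value 7+12+11+14+19=63
- item 2+item 4+item 5+item 6+item 7: duration 12+7+15+6+7=47, value 7+11+9+14+19=60
- item 3+item 4+item 6+item 7: duration 18+7+6+7=38, value 12+11+14+19=56
- item 1+item 4+item 5+item 6+item 7: duration 15+7+15+6+7=50, value 3+11+9+14+19=56
Best: 63 pts.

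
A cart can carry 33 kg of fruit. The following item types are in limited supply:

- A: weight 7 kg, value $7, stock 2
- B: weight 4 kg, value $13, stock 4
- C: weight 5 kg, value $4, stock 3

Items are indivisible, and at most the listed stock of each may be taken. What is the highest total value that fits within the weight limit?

Top feasible selections:
- 1×A + 4×B + 2×C: weight 33, value 67
- 2×A + 4×B: weight 30, value 66
- 4×B + 3×C: weight 31, value 64
- 1×A + 4×B + 1×C: weight 28, value 63
Best: $67.

$67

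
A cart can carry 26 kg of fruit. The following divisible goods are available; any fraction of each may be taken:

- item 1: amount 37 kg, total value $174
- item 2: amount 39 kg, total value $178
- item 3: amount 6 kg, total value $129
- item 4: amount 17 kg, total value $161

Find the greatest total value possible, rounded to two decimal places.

304.11

Take in order of value per unit:
- item 3 (129/6 per unit): all 6 → value 129, running total 129.00
- item 4 (161/17 per unit): all 17 → value 161, running total 290.00
- item 1 (174/37 per unit): 3 of 37 → value 3×174/37 = 14.1081, running total 304.11
Total 304.11.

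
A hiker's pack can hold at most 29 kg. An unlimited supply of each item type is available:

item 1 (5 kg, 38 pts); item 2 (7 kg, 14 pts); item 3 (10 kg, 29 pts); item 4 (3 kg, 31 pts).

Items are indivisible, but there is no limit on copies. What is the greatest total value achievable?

Best value-per-unit is item 4 at 31/3; filling with it alone gives 9×31 = 279.
Optimal mix: 1×item 1 + 8×item 4 → weight 29, value 286.

286 pts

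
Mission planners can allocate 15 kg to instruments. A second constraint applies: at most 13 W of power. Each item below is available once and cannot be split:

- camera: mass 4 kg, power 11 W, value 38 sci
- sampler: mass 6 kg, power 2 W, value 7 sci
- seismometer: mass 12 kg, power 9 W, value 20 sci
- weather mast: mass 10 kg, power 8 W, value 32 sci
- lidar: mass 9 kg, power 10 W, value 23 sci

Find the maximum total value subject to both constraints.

Feasible sets respecting both limits:
- camera+sampler: mass 10, power 13, value 45
- camera: mass 4, power 11, value 38
- weather mast: mass 10, power 8, value 32
- sampler+lidar: mass 15, power 12, value 30
Best: 45 sci.

45 sci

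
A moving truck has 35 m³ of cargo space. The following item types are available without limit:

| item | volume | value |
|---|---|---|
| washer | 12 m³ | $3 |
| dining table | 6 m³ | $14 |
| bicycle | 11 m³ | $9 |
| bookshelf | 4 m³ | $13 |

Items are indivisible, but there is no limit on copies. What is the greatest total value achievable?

$105

Best value-per-unit is bookshelf at 13/4; filling with it alone gives 8×13 = 104.
Optimal mix: 1×dining table + 7×bookshelf → volume 34, value 105.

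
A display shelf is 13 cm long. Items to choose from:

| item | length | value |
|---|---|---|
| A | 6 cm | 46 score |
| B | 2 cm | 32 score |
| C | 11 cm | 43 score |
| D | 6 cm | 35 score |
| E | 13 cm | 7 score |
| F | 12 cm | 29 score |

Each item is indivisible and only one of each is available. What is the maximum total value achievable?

Check high-value combinations within 13 cm:
- A+D: length 6+6=12, value 46+35=81
- A+B: length 6+2=8, value 46+32=78
- B+C: length 2+11=13, value 32+43=75
- B+D: length 2+6=8, value 32+35=67
- A: length 6, value 46
Best: 81 score.

81 score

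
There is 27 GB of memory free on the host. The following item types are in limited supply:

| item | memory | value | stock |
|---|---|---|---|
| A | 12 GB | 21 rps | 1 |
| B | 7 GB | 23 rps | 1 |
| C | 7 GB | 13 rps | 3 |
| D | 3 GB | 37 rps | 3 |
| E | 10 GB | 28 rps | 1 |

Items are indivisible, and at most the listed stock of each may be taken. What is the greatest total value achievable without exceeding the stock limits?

162 rps

Top feasible selections:
- 1×B + 3×D + 1×E: memory 26, value 162
- 1×C + 3×D + 1×E: memory 26, value 152
- 1×B + 1×C + 3×D: memory 23, value 147
- 3×D + 1×E: memory 19, value 139
Best: 162 rps.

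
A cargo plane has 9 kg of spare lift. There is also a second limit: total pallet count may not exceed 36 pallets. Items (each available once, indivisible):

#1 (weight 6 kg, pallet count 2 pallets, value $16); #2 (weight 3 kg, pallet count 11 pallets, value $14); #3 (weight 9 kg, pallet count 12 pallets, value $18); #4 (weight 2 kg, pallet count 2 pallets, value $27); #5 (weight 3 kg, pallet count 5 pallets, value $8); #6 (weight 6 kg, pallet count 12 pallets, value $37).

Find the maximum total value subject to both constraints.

Feasible sets respecting both limits:
- #4+#6: weight 8, pallet count 14, value 64
- #2+#6: weight 9, pallet count 23, value 51
- #2+#4+#5: weight 8, pallet count 18, value 49
- #5+#6: weight 9, pallet count 17, value 45
Best: $64.

$64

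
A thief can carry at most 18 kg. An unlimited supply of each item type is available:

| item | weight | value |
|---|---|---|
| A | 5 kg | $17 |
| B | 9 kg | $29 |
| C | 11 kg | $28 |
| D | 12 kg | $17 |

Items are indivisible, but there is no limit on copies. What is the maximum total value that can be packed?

$58

Best value-per-unit is A at 17/5; filling with it alone gives 3×17 = 51.
Optimal mix: 2×B → weight 18, value 58.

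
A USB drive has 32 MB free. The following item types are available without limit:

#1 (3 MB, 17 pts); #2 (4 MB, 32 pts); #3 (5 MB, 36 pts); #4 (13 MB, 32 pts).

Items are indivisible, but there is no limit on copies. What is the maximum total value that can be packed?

Best value-per-unit is #2 at 32/4, and filling with it alone uses size 8×4=32. No mix of the others beats 8×32 = 256.

256 pts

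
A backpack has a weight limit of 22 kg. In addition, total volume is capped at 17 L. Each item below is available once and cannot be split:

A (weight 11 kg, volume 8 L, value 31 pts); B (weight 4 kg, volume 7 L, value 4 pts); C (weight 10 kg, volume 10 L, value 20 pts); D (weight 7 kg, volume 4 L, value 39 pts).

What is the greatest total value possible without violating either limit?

70 pts

Feasible sets respecting both limits:
- A+D: weight 18, volume 12, value 70
- C+D: weight 17, volume 14, value 59
- B+D: weight 11, volume 11, value 43
Best: 70 pts.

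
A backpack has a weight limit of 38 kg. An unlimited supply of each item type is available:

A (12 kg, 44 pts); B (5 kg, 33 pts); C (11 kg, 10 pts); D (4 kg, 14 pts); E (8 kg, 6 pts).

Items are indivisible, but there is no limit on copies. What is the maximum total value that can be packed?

231 pts

Best value-per-unit is B at 33/5, and filling with it alone uses weight 7×5=35. No mix of the others beats 7×33 = 231.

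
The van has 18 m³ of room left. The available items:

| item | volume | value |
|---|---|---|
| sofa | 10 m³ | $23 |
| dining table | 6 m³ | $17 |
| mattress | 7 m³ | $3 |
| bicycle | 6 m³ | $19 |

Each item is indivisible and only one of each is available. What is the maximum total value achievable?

$42

This is a 0/1 knapsack; check combinations near the capacity.
- sofa+bicycle: volume 10+6=16, value 23+19=42
- sofa+dining table: volume 10+6=16, value 23+17=40
- dining table+bicycle: volume 6+6=12, value 17+19=36
- sofa+mattress: volume 10+7=17, value 23+3=26
Best: $42.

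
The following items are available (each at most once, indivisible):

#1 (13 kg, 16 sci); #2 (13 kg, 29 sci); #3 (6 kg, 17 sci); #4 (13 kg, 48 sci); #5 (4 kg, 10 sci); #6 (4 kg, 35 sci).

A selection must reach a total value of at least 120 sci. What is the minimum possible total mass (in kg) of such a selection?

Subsets with value ≥ 120, sorted by total mass:
- #2+#4+#5+#6: mass 34, value 122
- #2+#3+#4+#6: mass 36, value 129
- #2+#3+#4+#5+#6: mass 40, value 139
- #1+#3+#4+#5+#6: mass 40, value 126
Minimum mass: 34 kg.

34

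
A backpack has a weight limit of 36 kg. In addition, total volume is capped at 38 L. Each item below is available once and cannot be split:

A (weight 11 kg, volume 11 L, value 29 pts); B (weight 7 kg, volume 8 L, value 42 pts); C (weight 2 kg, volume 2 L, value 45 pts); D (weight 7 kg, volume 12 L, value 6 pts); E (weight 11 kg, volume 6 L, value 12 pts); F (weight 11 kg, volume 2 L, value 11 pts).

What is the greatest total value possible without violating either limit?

Feasible sets respecting both limits:
- A+B+C+E: weight 31, volume 27, value 128
- A+B+C+F: weight 31, volume 23, value 127
- A+B+C+D: weight 27, volume 33, value 122
- A+B+C: weight 20, volume 21, value 116
Best: 128 pts.

128 pts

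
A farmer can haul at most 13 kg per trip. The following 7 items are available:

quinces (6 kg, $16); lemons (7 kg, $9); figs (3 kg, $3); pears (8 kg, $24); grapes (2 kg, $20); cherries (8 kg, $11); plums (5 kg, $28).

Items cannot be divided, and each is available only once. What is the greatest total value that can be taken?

Check high-value combinations within 13 kg:
- quinces+grapes+plums: weight 6+2+5=13, value 16+20+28=64
- pears+plums: weight 8+5=13, value 24+28=52
- figs+grapes+plums: weight 3+2+5=10, value 3+20+28=51
- grapes+plums: weight 2+5=7, value 20+28=48
- figs+pears+grapes: weight 3+8+2=13, value 3+24+20=47
Best: $64.

$64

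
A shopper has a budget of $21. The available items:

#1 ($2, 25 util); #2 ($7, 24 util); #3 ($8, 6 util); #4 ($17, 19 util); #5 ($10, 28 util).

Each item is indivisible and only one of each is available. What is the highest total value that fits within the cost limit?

77 util

Check high-value combinations within $21:
- #1+#2+#5: cost 2+7+10=19, value 25+24+28=77
- #1+#3+#5: cost 2+8+10=20, value 25+6+28=59
- #1+#2+#3: cost 2+7+8=17, value 25+24+6=55
Best: 77 util.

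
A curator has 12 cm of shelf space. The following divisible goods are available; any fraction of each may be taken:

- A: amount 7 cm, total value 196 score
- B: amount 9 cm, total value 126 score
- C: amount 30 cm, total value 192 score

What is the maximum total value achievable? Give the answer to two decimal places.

Take in order of value per unit:
- A (196/7 per unit): all 7 → value 196, running total 196.00
- B (126/9 per unit): 5 of 9 → value 5×126/9 = 70.0000, running total 266.00
Total 266.00.

266.00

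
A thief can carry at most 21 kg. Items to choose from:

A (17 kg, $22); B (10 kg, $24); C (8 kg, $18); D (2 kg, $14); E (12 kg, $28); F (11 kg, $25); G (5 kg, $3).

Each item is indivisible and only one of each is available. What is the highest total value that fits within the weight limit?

Check high-value combinations within 21 kg:
- C+D+F: weight 8+2+11=21, value 18+14+25=57
- B+C+D: weight 10+8+2=20, value 24+18+14=56
- B+F: weight 10+11=21, value 24+25=49
- C+E: weight 8+12=20, value 18+28=46
Best: $57.

$57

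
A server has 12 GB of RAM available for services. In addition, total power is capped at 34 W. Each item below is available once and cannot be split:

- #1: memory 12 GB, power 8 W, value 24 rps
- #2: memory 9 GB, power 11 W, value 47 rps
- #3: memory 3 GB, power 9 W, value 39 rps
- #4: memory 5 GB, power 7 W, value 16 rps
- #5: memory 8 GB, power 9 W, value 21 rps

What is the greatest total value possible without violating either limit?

86 rps

Feasible sets respecting both limits:
- #2+#3: memory 12, power 20, value 86
- #3+#5: memory 11, power 18, value 60
- #3+#4: memory 8, power 16, value 55
- #2: memory 9, power 11, value 47
Best: 86 rps.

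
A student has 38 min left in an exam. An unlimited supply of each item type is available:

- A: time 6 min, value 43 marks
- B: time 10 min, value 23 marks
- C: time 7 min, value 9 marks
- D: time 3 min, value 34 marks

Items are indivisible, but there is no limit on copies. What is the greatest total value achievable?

Best value-per-unit is D at 34/3, and filling with it alone uses time 12×3=36. No mix of the others beats 12×34 = 408.

408 marks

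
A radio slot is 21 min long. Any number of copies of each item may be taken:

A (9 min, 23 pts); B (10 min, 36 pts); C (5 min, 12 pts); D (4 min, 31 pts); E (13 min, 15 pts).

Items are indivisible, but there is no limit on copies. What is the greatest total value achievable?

155 pts

Best value-per-unit is D at 31/4, and filling with it alone uses duration 5×4=20. No mix of the others beats 5×31 = 155.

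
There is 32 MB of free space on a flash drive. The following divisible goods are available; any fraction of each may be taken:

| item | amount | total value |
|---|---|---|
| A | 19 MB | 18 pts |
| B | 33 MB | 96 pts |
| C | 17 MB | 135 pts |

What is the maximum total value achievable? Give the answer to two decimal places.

178.64

Take in order of value per unit:
- C (135/17 per unit): all 17 → value 135, running total 135.00
- B (96/33 per unit): 15 of 33 → value 15×96/33 = 43.6364, running total 178.64
Total 178.64.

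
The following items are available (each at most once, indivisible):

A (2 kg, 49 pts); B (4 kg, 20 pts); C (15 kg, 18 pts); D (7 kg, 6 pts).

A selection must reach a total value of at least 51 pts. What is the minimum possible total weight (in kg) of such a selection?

Subsets with value ≥ 51, sorted by total weight:
- A+B: weight 6, value 69
- A+D: weight 9, value 55
Minimum weight: 6 kg.

6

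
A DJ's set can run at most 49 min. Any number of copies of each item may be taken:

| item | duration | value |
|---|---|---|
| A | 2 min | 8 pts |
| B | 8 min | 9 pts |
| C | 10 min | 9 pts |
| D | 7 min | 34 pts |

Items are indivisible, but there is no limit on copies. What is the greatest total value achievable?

Best value-per-unit is D at 34/7, and filling with it alone uses duration 7×7=49. No mix of the others beats 7×34 = 238.

238 pts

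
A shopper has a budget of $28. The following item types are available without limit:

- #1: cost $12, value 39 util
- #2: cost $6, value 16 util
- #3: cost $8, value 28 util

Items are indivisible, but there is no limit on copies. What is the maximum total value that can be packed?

95 util

Best value-per-unit is #3 at 28/8; filling with it alone gives 3×28 = 84.
Optimal mix: 1×#1 + 2×#3 → cost 28, value 95.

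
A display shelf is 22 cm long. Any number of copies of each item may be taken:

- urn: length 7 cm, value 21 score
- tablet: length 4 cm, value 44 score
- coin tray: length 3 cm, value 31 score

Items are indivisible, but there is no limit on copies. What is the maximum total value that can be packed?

238 score

Best value-per-unit is tablet at 44/4; filling with it alone gives 5×44 = 220.
Optimal mix: 4×tablet + 2×coin tray → length 22, value 238.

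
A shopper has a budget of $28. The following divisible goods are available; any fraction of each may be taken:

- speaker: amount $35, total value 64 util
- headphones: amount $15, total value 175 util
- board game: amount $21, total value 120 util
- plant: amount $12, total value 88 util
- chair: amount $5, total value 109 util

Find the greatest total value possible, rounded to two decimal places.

342.67

Take in order of value per unit:
- chair (109/5 per unit): all 5 → value 109, running total 109.00
- headphones (175/15 per unit): all 15 → value 175, running total 284.00
- plant (88/12 per unit): 8 of 12 → value 8×88/12 = 58.6667, running total 342.67
Total 342.67.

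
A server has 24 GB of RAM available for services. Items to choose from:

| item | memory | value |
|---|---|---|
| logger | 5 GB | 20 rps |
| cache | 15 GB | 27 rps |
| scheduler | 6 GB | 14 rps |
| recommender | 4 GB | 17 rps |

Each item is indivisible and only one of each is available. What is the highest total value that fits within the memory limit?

This is a 0/1 knapsack; check combinations near the capacity.
- logger+cache+recommender: memory 5+15+4=24, value 20+27+17=64
- logger+scheduler+recommender: memory 5+6+4=15, value 20+14+17=51
- logger+cache: memory 5+15=20, value 20+27=47
- cache+recommender: memory 15+4=19, value 27+17=44
Best: 64 rps.

64 rps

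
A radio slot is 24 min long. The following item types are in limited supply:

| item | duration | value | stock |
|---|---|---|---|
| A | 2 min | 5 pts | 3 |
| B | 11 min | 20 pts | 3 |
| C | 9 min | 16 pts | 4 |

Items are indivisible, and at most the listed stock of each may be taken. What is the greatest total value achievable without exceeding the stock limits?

47 pts

Best selections within duration 24 and stock limits:
- 3×A + 2×C: duration 24, value 47
- 2×A + 1×B + 1×C: duration 24, value 46
Best: 47 pts.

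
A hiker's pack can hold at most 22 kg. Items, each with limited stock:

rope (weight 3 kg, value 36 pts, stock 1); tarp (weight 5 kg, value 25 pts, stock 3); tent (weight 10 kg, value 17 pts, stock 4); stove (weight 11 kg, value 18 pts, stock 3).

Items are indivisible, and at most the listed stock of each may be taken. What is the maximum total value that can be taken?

Top feasible selections:
- 1×rope + 3×tarp: weight 18, value 111
- 1×rope + 2×tarp: weight 13, value 86
Best: 111 pts.

111 pts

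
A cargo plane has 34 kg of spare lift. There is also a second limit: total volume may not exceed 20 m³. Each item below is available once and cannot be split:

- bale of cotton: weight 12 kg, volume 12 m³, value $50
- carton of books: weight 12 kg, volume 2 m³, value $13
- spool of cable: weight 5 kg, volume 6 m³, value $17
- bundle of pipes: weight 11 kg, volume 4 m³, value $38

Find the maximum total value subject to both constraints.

Feasible sets respecting both limits:
- bale of cotton+bundle of pipes: weight 23, volume 16, value 88
- bale of cotton+carton of books+spool of cable: weight 29, volume 20, value 80
- carton of books+spool of cable+bundle of pipes: weight 28, volume 12, value 68
- bale of cotton+spool of cable: weight 17, volume 18, value 67
Best: $88.

$88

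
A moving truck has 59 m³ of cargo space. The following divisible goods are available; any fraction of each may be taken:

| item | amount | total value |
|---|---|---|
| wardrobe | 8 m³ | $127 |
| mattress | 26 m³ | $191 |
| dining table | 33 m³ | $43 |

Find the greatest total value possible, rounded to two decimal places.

350.58

Take in order of value per unit:
- wardrobe (127/8 per unit): all 8 → value 127, running total 127.00
- mattress (191/26 per unit): all 26 → value 191, running total 318.00
- dining table (43/33 per unit): 25 of 33 → value 25×43/33 = 32.5758, running total 350.58
Total 350.58.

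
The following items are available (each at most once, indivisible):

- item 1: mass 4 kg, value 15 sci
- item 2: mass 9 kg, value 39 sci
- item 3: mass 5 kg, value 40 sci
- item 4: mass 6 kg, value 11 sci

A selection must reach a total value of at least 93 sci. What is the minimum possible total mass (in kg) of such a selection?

18

Subsets with value ≥ 93, sorted by total mass:
- item 1+item 2+item 3: mass 18, value 94
- item 1+item 2+item 3+item 4: mass 24, value 105
Minimum mass: 18 kg.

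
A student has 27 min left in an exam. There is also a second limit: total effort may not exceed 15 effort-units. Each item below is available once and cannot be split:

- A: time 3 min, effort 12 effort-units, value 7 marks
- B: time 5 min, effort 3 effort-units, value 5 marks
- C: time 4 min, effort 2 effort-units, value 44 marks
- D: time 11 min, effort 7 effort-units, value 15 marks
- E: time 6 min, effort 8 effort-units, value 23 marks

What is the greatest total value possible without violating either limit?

Feasible sets respecting both limits:
- B+C+E: time 15, effort 13, value 72
- C+E: time 10, effort 10, value 67
- B+C+D: time 20, effort 12, value 64
Best: 72 marks.

72 marks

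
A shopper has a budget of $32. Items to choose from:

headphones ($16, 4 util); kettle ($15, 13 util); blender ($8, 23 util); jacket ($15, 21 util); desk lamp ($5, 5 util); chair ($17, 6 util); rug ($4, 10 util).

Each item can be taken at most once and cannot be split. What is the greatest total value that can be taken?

This is a 0/1 knapsack; check combinations near the capacity.
- blender+jacket+desk lamp+rug: cost 8+15+5+4=32, value 23+21+5+10=59
- blender+jacket+rug: cost 8+15+4=27, value 23+21+10=54
- kettle+blender+desk lamp+rug: cost 15+8+5+4=32, value 13+23+5+10=51
Best: 59 util.

59 util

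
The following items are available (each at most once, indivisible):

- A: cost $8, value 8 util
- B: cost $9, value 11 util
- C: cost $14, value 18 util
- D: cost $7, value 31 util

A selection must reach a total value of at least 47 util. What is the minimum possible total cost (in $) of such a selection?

Subsets with value ≥ 47, sorted by total cost:
- C+D: cost 21, value 49
- A+B+D: cost 24, value 50
- A+C+D: cost 29, value 57
Minimum cost: 21 $.

21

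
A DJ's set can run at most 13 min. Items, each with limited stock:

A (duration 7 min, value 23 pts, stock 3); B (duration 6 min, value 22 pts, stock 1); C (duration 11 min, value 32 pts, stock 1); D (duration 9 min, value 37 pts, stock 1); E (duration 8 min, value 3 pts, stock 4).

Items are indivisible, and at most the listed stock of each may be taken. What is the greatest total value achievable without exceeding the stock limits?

Best selections within duration 13 and stock limits:
- 1×A + 1×B: duration 13, value 45
- 1×D: duration 9, value 37
- 1×C: duration 11, value 32
Best: 45 pts.

45 pts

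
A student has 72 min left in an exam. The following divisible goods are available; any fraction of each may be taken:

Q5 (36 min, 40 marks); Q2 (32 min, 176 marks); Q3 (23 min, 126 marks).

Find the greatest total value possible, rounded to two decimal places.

Take in order of value per unit:
- Q2 (176/32 per unit): all 32 → value 176, running total 176.00
- Q3 (126/23 per unit): all 23 → value 126, running total 302.00
- Q5 (40/36 per unit): 17 of 36 → value 17×40/36 = 18.8889, running total 320.89
Total 320.89.

320.89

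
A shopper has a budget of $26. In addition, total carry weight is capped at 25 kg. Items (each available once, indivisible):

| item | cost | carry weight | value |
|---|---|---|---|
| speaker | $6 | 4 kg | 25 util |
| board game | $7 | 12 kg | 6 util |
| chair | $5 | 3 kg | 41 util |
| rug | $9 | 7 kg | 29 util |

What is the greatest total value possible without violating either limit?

Feasible sets respecting both limits:
- speaker+chair+rug: cost 20, carry weight 14, value 95
- board game+chair+rug: cost 21, carry weight 22, value 76
- speaker+board game+chair: cost 18, carry weight 19, value 72
- chair+rug: cost 14, carry weight 10, value 70
Best: 95 util.

95 util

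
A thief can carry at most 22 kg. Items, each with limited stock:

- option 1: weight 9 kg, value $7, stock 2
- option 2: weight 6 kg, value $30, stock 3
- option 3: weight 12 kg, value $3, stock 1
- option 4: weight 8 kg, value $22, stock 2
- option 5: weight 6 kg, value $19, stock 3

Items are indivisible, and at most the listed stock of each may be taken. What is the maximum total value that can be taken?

Best selections within weight 22 and stock limits:
- 3×option 2: weight 18, value 90
- 2×option 2 + 1×option 4: weight 20, value 82
- 2×option 2 + 1×option 5: weight 18, value 79
Best: $90.

$90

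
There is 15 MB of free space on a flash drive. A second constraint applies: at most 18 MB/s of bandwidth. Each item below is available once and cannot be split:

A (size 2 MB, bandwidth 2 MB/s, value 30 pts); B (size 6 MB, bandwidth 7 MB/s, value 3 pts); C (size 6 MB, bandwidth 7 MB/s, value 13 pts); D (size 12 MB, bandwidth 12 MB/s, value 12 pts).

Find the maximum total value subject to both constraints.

Feasible sets respecting both limits:
- A+B+C: size 14, bandwidth 16, value 46
- A+C: size 8, bandwidth 9, value 43
- A+D: size 14, bandwidth 14, value 42
Best: 46 pts.

46 pts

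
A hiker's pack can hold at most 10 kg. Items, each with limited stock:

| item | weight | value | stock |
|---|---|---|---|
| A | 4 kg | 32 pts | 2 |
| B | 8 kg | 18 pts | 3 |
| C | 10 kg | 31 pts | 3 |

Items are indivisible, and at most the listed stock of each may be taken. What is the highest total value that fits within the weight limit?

64 pts

Top feasible selections:
- 2×A: weight 8, value 64
- 1×A: weight 4, value 32
Best: 64 pts.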